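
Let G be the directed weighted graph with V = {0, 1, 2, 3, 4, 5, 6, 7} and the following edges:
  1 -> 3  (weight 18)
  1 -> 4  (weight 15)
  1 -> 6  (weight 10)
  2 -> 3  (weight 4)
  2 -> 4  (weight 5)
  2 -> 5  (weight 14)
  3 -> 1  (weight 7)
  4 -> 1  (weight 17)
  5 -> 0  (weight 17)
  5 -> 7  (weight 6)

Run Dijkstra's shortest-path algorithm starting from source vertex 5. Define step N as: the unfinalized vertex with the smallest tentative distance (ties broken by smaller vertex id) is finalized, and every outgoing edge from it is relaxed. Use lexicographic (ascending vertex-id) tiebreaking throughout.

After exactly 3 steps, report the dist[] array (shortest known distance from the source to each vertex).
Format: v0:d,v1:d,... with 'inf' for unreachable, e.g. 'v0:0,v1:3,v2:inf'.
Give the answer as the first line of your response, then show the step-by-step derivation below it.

v0:17,v1:inf,v2:inf,v3:inf,v4:inf,v5:0,v6:inf,v7:6

step 1: dist = v0:17,v1:inf,v2:inf,v3:inf,v4:inf,v5:0,v6:inf,v7:6
step 2: dist = v0:17,v1:inf,v2:inf,v3:inf,v4:inf,v5:0,v6:inf,v7:6
step 3: dist = v0:17,v1:inf,v2:inf,v3:inf,v4:inf,v5:0,v6:inf,v7:6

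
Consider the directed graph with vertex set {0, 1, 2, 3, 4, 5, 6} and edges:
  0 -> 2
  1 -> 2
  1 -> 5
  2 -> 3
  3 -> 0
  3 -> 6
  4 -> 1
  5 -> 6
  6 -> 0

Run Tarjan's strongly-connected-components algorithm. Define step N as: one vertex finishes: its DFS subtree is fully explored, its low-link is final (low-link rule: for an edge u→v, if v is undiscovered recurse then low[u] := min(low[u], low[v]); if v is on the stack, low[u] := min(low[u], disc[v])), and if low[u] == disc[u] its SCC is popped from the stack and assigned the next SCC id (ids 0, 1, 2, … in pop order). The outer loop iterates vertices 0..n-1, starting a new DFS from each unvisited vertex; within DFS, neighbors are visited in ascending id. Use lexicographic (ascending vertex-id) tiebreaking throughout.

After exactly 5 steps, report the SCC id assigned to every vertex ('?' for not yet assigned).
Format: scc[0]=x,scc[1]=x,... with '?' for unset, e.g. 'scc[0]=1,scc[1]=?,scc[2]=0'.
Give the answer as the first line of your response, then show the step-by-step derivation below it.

scc[0]=0,scc[1]=?,scc[2]=0,scc[3]=0,scc[4]=?,scc[5]=1,scc[6]=0

step 1: low=(low[0]=0,low[1]=?,low[2]=1,low[3]=0,low[4]=?,low[5]=?,low[6]=0); scc=(scc[0]=?,scc[1]=?,scc[2]=?,scc[3]=?,scc[4]=?,scc[5]=?,scc[6]=?)
step 2: low=(low[0]=0,low[1]=?,low[2]=1,low[3]=0,low[4]=?,low[5]=?,low[6]=0); scc=(scc[0]=?,scc[1]=?,scc[2]=?,scc[3]=?,scc[4]=?,scc[5]=?,scc[6]=?)
step 3: low=(low[0]=0,low[1]=?,low[2]=0,low[3]=0,low[4]=?,low[5]=?,low[6]=0); scc=(scc[0]=?,scc[1]=?,scc[2]=?,scc[3]=?,scc[4]=?,scc[5]=?,scc[6]=?)
step 4: low=(low[0]=0,low[1]=?,low[2]=0,low[3]=0,low[4]=?,low[5]=?,low[6]=0); scc=(scc[0]=0,scc[1]=?,scc[2]=0,scc[3]=0,scc[4]=?,scc[5]=?,scc[6]=0)
step 5: low=(low[0]=0,low[1]=4,low[2]=0,low[3]=0,low[4]=?,low[5]=5,low[6]=0); scc=(scc[0]=0,scc[1]=?,scc[2]=0,scc[3]=0,scc[4]=?,scc[5]=1,scc[6]=0)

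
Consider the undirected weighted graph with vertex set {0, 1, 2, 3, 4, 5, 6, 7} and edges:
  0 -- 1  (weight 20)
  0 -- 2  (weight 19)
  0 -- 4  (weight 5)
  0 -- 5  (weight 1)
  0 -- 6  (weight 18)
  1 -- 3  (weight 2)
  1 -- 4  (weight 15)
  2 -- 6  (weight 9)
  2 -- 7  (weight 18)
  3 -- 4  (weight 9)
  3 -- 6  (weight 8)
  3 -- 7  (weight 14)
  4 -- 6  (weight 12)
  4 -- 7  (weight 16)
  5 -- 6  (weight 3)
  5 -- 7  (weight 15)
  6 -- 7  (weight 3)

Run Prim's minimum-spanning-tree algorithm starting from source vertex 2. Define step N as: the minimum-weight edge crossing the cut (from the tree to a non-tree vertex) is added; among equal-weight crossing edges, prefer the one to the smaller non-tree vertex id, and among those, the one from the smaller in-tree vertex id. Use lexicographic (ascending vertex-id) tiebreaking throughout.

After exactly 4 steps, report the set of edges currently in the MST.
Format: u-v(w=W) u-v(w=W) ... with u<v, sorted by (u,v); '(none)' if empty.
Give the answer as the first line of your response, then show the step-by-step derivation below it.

0-5(w=1) 2-6(w=9) 5-6(w=3) 6-7(w=3)

step 1: add edge 2-6 (w=9); MST = {2-6(w=9)}
step 2: add edge 5-6 (w=3); MST = {2-6(w=9) 5-6(w=3)}
step 3: add edge 0-5 (w=1); MST = {0-5(w=1) 2-6(w=9) 5-6(w=3)}
step 4: add edge 6-7 (w=3); MST = {0-5(w=1) 2-6(w=9) 5-6(w=3) 6-7(w=3)}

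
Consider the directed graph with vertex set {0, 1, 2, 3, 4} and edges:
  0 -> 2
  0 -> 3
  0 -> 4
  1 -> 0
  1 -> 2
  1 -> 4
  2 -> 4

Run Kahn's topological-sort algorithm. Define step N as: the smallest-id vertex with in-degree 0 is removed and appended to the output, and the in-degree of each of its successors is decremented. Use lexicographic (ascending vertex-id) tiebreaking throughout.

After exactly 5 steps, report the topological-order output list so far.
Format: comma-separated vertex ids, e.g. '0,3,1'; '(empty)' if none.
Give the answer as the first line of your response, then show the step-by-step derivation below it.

1,0,2,3,4

step 1: output 1; order=[1]; indeg=(0,0,1,1,2)
step 2: output 0; order=[1,0]; indeg=(0,0,0,0,1)
step 3: output 2; order=[1,0,2]; indeg=(0,0,0,0,0)
step 4: output 3; order=[1,0,2,3]; indeg=(0,0,0,0,0)
step 5: output 4; order=[1,0,2,3,4]; indeg=(0,0,0,0,0)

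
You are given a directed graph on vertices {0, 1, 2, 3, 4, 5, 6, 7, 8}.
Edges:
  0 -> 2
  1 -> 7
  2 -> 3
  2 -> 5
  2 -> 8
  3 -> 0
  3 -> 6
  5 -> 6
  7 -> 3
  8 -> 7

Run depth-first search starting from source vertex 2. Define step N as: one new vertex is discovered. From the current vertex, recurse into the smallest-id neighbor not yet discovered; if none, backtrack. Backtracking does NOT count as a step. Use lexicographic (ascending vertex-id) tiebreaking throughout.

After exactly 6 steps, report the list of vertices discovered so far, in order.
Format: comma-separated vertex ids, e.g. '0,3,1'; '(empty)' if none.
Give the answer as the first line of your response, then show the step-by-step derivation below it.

2,3,0,6,5,8

step 1: discover 2; path=2; order=2
step 2: discover 3; path=2>3; order=2,3
step 3: discover 0; path=2>3>0; order=2,3,0
step 4: discover 6; path=2>3>6; order=2,3,0,6
step 5: discover 5; path=2>5; order=2,3,0,6,5
step 6: discover 8; path=2>8; order=2,3,0,6,5,8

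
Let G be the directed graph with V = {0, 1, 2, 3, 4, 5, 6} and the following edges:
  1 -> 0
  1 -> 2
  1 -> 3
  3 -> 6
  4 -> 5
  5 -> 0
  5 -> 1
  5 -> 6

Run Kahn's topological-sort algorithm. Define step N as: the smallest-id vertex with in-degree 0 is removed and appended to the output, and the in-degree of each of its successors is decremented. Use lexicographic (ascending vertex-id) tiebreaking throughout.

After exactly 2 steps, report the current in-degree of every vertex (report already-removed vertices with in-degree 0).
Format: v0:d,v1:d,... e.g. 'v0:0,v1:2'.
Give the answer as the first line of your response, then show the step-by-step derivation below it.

v0:1,v1:0,v2:1,v3:1,v4:0,v5:0,v6:1

step 1: output 4; order=[4]; indeg=(2,1,1,1,0,0,2)
step 2: output 5; order=[4,5]; indeg=(1,0,1,1,0,0,1)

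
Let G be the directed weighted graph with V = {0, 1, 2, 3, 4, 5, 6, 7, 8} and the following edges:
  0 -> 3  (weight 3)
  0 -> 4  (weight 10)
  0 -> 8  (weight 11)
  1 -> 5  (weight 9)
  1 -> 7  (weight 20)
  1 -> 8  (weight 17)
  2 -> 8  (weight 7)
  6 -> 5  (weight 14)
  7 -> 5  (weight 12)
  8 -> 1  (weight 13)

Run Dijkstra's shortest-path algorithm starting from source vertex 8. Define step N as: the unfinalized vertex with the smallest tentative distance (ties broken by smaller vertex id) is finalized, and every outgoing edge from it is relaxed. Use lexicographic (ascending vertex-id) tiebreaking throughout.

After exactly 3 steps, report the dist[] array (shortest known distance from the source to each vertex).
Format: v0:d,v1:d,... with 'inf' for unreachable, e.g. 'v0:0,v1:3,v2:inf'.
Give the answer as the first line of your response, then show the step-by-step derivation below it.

v0:inf,v1:13,v2:inf,v3:inf,v4:inf,v5:22,v6:inf,v7:33,v8:0

step 1: dist = v0:inf,v1:13,v2:inf,v3:inf,v4:inf,v5:inf,v6:inf,v7:inf,v8:0
step 2: dist = v0:inf,v1:13,v2:inf,v3:inf,v4:inf,v5:22,v6:inf,v7:33,v8:0
step 3: dist = v0:inf,v1:13,v2:inf,v3:inf,v4:inf,v5:22,v6:inf,v7:33,v8:0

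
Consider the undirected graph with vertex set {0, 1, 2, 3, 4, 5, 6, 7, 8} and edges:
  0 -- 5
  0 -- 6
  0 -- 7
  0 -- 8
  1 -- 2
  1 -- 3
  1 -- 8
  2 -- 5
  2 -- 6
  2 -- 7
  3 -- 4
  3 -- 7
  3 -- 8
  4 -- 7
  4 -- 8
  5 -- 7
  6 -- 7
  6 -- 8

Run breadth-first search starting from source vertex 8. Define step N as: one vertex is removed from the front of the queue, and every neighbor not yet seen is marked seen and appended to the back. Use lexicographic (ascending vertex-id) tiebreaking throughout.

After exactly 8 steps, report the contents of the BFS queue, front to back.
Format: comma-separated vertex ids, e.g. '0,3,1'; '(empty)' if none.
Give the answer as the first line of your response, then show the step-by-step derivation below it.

2

step 1: dequeue 8; queue=[0,1,3,4,6]; order=8
step 2: dequeue 0; queue=[1,3,4,6,5,7]; order=8,0
step 3: dequeue 1; queue=[3,4,6,5,7,2]; order=8,0,1
step 4: dequeue 3; queue=[4,6,5,7,2]; order=8,0,1,3
step 5: dequeue 4; queue=[6,5,7,2]; order=8,0,1,3,4
step 6: dequeue 6; queue=[5,7,2]; order=8,0,1,3,4,6
step 7: dequeue 5; queue=[7,2]; order=8,0,1,3,4,6,5
step 8: dequeue 7; queue=[2]; order=8,0,1,3,4,6,5,7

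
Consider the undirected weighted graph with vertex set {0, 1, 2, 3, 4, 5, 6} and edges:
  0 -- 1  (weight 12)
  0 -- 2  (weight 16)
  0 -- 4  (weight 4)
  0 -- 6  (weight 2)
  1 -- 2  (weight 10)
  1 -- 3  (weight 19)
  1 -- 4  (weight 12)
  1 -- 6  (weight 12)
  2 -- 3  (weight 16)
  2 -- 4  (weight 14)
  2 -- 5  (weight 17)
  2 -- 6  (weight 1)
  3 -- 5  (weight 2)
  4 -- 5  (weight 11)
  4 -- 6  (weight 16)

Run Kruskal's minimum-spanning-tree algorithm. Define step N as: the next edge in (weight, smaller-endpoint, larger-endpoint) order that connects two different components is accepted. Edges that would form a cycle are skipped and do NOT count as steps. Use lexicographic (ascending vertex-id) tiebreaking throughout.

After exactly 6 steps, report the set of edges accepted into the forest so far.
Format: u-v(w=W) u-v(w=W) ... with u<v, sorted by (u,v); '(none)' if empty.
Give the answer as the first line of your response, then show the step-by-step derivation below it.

0-4(w=4) 0-6(w=2) 1-2(w=10) 2-6(w=1) 3-5(w=2) 4-5(w=11)

step 1: add edge 2-6 (w=1); MST = {2-6(w=1)}
step 2: add edge 0-6 (w=2); MST = {0-6(w=2) 2-6(w=1)}
step 3: add edge 3-5 (w=2); MST = {0-6(w=2) 2-6(w=1) 3-5(w=2)}
step 4: add edge 0-4 (w=4); MST = {0-4(w=4) 0-6(w=2) 2-6(w=1) 3-5(w=2)}
step 5: add edge 1-2 (w=10); MST = {0-4(w=4) 0-6(w=2) 1-2(w=10) 2-6(w=1) 3-5(w=2)}
step 6: add edge 4-5 (w=11); MST = {0-4(w=4) 0-6(w=2) 1-2(w=10) 2-6(w=1) 3-5(w=2) 4-5(w=11)}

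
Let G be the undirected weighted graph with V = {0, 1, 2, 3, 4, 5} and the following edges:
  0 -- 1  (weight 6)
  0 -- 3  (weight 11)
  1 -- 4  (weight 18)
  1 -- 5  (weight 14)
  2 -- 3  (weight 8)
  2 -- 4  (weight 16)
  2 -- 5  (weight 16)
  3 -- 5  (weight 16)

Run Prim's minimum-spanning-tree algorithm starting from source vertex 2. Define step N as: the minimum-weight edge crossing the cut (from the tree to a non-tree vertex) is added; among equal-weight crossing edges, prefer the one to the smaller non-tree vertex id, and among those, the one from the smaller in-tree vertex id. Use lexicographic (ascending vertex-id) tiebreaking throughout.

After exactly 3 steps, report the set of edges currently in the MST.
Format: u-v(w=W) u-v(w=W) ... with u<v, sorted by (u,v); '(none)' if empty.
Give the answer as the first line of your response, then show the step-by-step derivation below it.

0-1(w=6) 0-3(w=11) 2-3(w=8)

step 1: add edge 2-3 (w=8); MST = {2-3(w=8)}
step 2: add edge 0-3 (w=11); MST = {0-3(w=11) 2-3(w=8)}
step 3: add edge 0-1 (w=6); MST = {0-1(w=6) 0-3(w=11) 2-3(w=8)}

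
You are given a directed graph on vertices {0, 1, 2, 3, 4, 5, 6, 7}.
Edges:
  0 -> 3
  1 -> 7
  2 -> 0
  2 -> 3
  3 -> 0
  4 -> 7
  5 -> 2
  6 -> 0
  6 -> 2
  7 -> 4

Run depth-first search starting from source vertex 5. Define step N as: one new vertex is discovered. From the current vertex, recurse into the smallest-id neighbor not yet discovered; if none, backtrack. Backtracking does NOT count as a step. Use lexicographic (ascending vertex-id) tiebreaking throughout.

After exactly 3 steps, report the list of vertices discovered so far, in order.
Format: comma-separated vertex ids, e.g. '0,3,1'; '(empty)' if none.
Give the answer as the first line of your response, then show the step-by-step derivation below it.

5,2,0

step 1: discover 5; path=5; order=5
step 2: discover 2; path=5>2; order=5,2
step 3: discover 0; path=5>2>0; order=5,2,0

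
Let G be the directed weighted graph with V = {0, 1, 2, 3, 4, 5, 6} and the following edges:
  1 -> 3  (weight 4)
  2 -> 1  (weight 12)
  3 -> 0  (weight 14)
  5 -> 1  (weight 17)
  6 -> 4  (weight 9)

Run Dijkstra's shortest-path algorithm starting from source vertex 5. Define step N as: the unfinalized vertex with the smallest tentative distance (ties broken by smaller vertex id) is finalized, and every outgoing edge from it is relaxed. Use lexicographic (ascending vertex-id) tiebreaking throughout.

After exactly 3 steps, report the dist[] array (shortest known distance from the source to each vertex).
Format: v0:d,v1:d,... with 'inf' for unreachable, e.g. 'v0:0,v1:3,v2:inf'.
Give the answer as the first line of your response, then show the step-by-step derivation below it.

v0:35,v1:17,v2:inf,v3:21,v4:inf,v5:0,v6:inf

step 1: dist = v0:inf,v1:17,v2:inf,v3:inf,v4:inf,v5:0,v6:inf
step 2: dist = v0:inf,v1:17,v2:inf,v3:21,v4:inf,v5:0,v6:inf
step 3: dist = v0:35,v1:17,v2:inf,v3:21,v4:inf,v5:0,v6:inf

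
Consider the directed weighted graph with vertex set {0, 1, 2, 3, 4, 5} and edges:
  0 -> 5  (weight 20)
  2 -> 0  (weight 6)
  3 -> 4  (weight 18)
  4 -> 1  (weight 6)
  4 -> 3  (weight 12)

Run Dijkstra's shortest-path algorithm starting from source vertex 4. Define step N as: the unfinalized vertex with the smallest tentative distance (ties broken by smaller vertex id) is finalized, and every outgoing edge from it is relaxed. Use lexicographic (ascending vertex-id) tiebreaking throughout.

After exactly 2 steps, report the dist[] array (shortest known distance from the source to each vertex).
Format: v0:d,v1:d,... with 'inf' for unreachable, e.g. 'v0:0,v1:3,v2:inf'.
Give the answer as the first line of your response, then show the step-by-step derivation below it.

v0:inf,v1:6,v2:inf,v3:12,v4:0,v5:inf

step 1: dist = v0:inf,v1:6,v2:inf,v3:12,v4:0,v5:inf
step 2: dist = v0:inf,v1:6,v2:inf,v3:12,v4:0,v5:inf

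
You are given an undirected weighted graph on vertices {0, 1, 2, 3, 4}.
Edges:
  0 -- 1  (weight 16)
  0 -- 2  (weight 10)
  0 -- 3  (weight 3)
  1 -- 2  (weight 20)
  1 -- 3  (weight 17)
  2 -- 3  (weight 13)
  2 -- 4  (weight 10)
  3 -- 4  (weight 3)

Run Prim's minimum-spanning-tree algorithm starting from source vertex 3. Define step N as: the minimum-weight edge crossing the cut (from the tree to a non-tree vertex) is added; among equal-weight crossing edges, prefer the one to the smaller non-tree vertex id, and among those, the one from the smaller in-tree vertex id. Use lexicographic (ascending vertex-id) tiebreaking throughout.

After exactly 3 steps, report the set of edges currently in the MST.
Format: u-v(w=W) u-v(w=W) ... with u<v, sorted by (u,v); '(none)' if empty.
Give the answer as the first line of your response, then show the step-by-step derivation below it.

0-2(w=10) 0-3(w=3) 3-4(w=3)

step 1: add edge 0-3 (w=3); MST = {0-3(w=3)}
step 2: add edge 3-4 (w=3); MST = {0-3(w=3) 3-4(w=3)}
step 3: add edge 0-2 (w=10); MST = {0-2(w=10) 0-3(w=3) 3-4(w=3)}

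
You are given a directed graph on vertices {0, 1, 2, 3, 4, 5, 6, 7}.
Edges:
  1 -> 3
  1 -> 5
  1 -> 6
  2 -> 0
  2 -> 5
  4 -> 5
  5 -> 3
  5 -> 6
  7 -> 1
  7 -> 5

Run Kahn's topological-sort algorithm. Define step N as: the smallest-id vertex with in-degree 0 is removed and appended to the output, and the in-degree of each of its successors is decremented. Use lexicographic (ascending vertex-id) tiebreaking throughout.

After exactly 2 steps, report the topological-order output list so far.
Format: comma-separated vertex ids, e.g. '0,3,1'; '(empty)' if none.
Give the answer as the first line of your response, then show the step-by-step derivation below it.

2,0

step 1: output 2; order=[2]; indeg=(0,1,0,2,0,3,2,0)
step 2: output 0; order=[2,0]; indeg=(0,1,0,2,0,3,2,0)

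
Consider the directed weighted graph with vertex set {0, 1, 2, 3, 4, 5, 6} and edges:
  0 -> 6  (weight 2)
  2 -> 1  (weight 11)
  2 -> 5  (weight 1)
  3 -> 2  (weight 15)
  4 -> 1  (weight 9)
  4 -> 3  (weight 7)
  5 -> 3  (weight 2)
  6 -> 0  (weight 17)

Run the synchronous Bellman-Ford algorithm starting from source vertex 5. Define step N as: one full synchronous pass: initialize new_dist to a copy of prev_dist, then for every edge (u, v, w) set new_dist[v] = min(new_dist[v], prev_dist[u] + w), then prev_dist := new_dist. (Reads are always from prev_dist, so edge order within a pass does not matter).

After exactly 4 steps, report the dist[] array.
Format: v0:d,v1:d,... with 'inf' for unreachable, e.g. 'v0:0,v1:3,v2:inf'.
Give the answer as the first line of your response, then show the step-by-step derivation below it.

v0:inf,v1:28,v2:17,v3:2,v4:inf,v5:0,v6:inf

step 1: dist = v0:inf,v1:inf,v2:inf,v3:2,v4:inf,v5:0,v6:inf
step 2: dist = v0:inf,v1:inf,v2:17,v3:2,v4:inf,v5:0,v6:inf
step 3: dist = v0:inf,v1:28,v2:17,v3:2,v4:inf,v5:0,v6:inf
step 4: dist = v0:inf,v1:28,v2:17,v3:2,v4:inf,v5:0,v6:inf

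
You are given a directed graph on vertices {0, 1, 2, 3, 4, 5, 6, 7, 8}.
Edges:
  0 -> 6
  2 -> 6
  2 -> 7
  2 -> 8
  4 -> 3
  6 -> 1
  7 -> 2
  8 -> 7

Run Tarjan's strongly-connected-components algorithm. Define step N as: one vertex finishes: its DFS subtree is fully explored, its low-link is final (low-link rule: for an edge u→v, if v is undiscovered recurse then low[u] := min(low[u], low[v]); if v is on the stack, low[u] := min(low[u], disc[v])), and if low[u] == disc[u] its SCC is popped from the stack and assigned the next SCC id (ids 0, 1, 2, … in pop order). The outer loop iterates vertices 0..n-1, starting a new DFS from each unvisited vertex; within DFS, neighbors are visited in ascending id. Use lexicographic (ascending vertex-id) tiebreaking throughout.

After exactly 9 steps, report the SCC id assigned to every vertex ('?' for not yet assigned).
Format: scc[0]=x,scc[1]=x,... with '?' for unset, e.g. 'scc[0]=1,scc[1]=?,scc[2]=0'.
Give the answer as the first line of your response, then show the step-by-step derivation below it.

scc[0]=2,scc[1]=0,scc[2]=3,scc[3]=4,scc[4]=5,scc[5]=6,scc[6]=1,scc[7]=3,scc[8]=3

step 1: low=(low[0]=0,low[1]=2,low[2]=?,low[3]=?,low[4]=?,low[5]=?,low[6]=1,low[7]=?,low[8]=?); scc=(scc[0]=?,scc[1]=0,scc[2]=?,scc[3]=?,scc[4]=?,scc[5]=?,scc[6]=?,scc[7]=?,scc[8]=?)
step 2: low=(low[0]=0,low[1]=2,low[2]=?,low[3]=?,low[4]=?,low[5]=?,low[6]=1,low[7]=?,low[8]=?); scc=(scc[0]=?,scc[1]=0,scc[2]=?,scc[3]=?,scc[4]=?,scc[5]=?,scc[6]=1,scc[7]=?,scc[8]=?)
step 3: low=(low[0]=0,low[1]=2,low[2]=?,low[3]=?,low[4]=?,low[5]=?,low[6]=1,low[7]=?,low[8]=?); scc=(scc[0]=2,scc[1]=0,scc[2]=?,scc[3]=?,scc[4]=?,scc[5]=?,scc[6]=1,scc[7]=?,scc[8]=?)
step 4: low=(low[0]=0,low[1]=2,low[2]=3,low[3]=?,low[4]=?,low[5]=?,low[6]=1,low[7]=3,low[8]=?); scc=(scc[0]=2,scc[1]=0,scc[2]=?,scc[3]=?,scc[4]=?,scc[5]=?,scc[6]=1,scc[7]=?,scc[8]=?)
step 5: low=(low[0]=0,low[1]=2,low[2]=3,low[3]=?,low[4]=?,low[5]=?,low[6]=1,low[7]=3,low[8]=4); scc=(scc[0]=2,scc[1]=0,scc[2]=?,scc[3]=?,scc[4]=?,scc[5]=?,scc[6]=1,scc[7]=?,scc[8]=?)
step 6: low=(low[0]=0,low[1]=2,low[2]=3,low[3]=?,low[4]=?,low[5]=?,low[6]=1,low[7]=3,low[8]=4); scc=(scc[0]=2,scc[1]=0,scc[2]=3,scc[3]=?,scc[4]=?,scc[5]=?,scc[6]=1,scc[7]=3,scc[8]=3)
step 7: low=(low[0]=0,low[1]=2,low[2]=3,low[3]=6,low[4]=?,low[5]=?,low[6]=1,low[7]=3,low[8]=4); scc=(scc[0]=2,scc[1]=0,scc[2]=3,scc[3]=4,scc[4]=?,scc[5]=?,scc[6]=1,scc[7]=3,scc[8]=3)
step 8: low=(low[0]=0,low[1]=2,low[2]=3,low[3]=6,low[4]=7,low[5]=?,low[6]=1,low[7]=3,low[8]=4); scc=(scc[0]=2,scc[1]=0,scc[2]=3,scc[3]=4,scc[4]=5,scc[5]=?,scc[6]=1,scc[7]=3,scc[8]=3)
step 9: low=(low[0]=0,low[1]=2,low[2]=3,low[3]=6,low[4]=7,low[5]=8,low[6]=1,low[7]=3,low[8]=4); scc=(scc[0]=2,scc[1]=0,scc[2]=3,scc[3]=4,scc[4]=5,scc[5]=6,scc[6]=1,scc[7]=3,scc[8]=3)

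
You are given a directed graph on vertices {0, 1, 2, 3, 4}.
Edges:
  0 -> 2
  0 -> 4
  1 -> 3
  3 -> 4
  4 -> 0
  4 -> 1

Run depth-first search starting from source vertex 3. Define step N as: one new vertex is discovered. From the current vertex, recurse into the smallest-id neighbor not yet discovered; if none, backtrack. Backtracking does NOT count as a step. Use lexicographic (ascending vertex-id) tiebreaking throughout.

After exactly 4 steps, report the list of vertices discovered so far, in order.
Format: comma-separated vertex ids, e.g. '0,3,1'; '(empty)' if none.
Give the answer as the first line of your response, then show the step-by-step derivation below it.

3,4,0,2

step 1: discover 3; path=3; order=3
step 2: discover 4; path=3>4; order=3,4
step 3: discover 0; path=3>4>0; order=3,4,0
step 4: discover 2; path=3>4>0>2; order=3,4,0,2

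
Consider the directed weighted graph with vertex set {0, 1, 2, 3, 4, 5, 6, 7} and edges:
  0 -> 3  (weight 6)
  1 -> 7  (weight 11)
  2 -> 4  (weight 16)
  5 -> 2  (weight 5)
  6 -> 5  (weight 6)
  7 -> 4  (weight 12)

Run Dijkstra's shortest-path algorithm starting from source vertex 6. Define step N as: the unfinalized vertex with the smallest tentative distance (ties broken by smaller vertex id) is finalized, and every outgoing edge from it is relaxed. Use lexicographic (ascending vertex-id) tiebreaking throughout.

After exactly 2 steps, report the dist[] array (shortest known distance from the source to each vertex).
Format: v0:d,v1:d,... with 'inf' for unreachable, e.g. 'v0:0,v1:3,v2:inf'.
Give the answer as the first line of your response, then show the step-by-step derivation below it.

v0:inf,v1:inf,v2:11,v3:inf,v4:inf,v5:6,v6:0,v7:inf

step 1: dist = v0:inf,v1:inf,v2:inf,v3:inf,v4:inf,v5:6,v6:0,v7:inf
step 2: dist = v0:inf,v1:inf,v2:11,v3:inf,v4:inf,v5:6,v6:0,v7:inf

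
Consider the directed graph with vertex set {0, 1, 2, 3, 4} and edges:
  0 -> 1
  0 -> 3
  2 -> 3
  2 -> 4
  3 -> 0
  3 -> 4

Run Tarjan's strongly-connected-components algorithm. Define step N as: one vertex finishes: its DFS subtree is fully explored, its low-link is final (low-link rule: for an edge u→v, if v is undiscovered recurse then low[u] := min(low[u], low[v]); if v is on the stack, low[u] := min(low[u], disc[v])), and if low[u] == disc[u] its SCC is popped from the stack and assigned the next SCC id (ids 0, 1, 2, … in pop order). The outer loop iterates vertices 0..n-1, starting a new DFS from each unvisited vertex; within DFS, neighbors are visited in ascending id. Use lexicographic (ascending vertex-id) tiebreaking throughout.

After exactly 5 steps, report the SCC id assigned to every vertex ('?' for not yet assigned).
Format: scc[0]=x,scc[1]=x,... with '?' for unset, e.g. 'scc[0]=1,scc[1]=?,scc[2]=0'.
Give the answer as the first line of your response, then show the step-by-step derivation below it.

scc[0]=2,scc[1]=0,scc[2]=3,scc[3]=2,scc[4]=1

step 1: low=(low[0]=0,low[1]=1,low[2]=?,low[3]=?,low[4]=?); scc=(scc[0]=?,scc[1]=0,scc[2]=?,scc[3]=?,scc[4]=?)
step 2: low=(low[0]=0,low[1]=1,low[2]=?,low[3]=0,low[4]=3); scc=(scc[0]=?,scc[1]=0,scc[2]=?,scc[3]=?,scc[4]=1)
step 3: low=(low[0]=0,low[1]=1,low[2]=?,low[3]=0,low[4]=3); scc=(scc[0]=?,scc[1]=0,scc[2]=?,scc[3]=?,scc[4]=1)
step 4: low=(low[0]=0,low[1]=1,low[2]=?,low[3]=0,low[4]=3); scc=(scc[0]=2,scc[1]=0,scc[2]=?,scc[3]=2,scc[4]=1)
step 5: low=(low[0]=0,low[1]=1,low[2]=4,low[3]=0,low[4]=3); scc=(scc[0]=2,scc[1]=0,scc[2]=3,scc[3]=2,scc[4]=1)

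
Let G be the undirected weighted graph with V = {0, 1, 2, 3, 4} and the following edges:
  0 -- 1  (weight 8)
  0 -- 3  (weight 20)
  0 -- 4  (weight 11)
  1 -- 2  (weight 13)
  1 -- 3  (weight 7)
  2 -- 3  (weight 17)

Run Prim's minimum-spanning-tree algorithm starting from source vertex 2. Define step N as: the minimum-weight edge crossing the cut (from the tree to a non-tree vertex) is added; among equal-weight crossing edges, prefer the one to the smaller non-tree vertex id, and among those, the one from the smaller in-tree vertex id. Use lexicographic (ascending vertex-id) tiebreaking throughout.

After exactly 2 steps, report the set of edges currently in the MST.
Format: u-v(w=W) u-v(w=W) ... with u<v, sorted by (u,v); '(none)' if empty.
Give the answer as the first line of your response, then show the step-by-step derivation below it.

1-2(w=13) 1-3(w=7)

step 1: add edge 1-2 (w=13); MST = {1-2(w=13)}
step 2: add edge 1-3 (w=7); MST = {1-2(w=13) 1-3(w=7)}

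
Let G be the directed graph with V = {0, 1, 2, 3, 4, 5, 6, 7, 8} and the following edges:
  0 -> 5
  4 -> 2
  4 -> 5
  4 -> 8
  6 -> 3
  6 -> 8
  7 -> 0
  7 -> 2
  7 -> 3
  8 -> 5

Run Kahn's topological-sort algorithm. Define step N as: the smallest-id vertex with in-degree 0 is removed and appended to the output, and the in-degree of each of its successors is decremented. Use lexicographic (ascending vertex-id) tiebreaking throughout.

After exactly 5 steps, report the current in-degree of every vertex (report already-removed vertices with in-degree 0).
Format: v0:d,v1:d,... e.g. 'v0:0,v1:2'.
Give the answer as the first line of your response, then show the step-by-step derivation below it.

v0:0,v1:0,v2:0,v3:0,v4:0,v5:1,v6:0,v7:0,v8:0

step 1: output 1; order=[1]; indeg=(1,0,2,2,0,3,0,0,2)
step 2: output 4; order=[1,4]; indeg=(1,0,1,2,0,2,0,0,1)
step 3: output 6; order=[1,4,6]; indeg=(1,0,1,1,0,2,0,0,0)
step 4: output 7; order=[1,4,6,7]; indeg=(0,0,0,0,0,2,0,0,0)
step 5: output 0; order=[1,4,6,7,0]; indeg=(0,0,0,0,0,1,0,0,0)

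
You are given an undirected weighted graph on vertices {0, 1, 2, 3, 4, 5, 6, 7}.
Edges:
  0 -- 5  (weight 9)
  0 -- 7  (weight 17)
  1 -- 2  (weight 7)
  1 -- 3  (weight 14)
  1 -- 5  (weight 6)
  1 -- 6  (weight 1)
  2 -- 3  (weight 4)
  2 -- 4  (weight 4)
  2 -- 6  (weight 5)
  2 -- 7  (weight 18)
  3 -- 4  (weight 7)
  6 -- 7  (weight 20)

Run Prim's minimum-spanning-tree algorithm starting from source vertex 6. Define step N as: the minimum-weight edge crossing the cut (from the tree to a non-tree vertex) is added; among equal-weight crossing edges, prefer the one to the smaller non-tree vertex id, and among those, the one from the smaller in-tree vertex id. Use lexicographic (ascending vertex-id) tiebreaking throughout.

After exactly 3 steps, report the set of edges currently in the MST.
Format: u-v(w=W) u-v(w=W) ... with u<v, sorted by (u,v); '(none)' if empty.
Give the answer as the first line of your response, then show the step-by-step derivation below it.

1-6(w=1) 2-3(w=4) 2-6(w=5)

step 1: add edge 1-6 (w=1); MST = {1-6(w=1)}
step 2: add edge 2-6 (w=5); MST = {1-6(w=1) 2-6(w=5)}
step 3: add edge 2-3 (w=4); MST = {1-6(w=1) 2-3(w=4) 2-6(w=5)}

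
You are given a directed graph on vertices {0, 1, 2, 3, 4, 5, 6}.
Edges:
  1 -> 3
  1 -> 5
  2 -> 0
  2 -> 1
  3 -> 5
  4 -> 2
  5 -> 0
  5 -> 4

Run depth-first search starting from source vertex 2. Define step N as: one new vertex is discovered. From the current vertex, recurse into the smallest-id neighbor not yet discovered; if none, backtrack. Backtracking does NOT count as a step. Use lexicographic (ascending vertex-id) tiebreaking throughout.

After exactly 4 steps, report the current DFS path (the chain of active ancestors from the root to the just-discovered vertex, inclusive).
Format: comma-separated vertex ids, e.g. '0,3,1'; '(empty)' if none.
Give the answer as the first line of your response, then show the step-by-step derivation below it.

2,1,3

step 1: discover 2; path=2; order=2
step 2: discover 0; path=2>0; order=2,0
step 3: discover 1; path=2>1; order=2,0,1
step 4: discover 3; path=2>1>3; order=2,0,1,3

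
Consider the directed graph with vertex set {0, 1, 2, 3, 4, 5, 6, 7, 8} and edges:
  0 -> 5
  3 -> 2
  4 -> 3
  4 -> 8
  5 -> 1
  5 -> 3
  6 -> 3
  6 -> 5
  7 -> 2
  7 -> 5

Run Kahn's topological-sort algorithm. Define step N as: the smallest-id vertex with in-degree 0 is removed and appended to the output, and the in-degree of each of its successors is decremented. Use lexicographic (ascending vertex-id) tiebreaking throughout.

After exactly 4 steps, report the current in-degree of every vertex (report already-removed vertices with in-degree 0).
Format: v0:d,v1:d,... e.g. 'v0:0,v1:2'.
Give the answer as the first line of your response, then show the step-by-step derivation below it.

v0:0,v1:1,v2:1,v3:1,v4:0,v5:0,v6:0,v7:0,v8:0

step 1: output 0; order=[0]; indeg=(0,1,2,3,0,2,0,0,1)
step 2: output 4; order=[0,4]; indeg=(0,1,2,2,0,2,0,0,0)
step 3: output 6; order=[0,4,6]; indeg=(0,1,2,1,0,1,0,0,0)
step 4: output 7; order=[0,4,6,7]; indeg=(0,1,1,1,0,0,0,0,0)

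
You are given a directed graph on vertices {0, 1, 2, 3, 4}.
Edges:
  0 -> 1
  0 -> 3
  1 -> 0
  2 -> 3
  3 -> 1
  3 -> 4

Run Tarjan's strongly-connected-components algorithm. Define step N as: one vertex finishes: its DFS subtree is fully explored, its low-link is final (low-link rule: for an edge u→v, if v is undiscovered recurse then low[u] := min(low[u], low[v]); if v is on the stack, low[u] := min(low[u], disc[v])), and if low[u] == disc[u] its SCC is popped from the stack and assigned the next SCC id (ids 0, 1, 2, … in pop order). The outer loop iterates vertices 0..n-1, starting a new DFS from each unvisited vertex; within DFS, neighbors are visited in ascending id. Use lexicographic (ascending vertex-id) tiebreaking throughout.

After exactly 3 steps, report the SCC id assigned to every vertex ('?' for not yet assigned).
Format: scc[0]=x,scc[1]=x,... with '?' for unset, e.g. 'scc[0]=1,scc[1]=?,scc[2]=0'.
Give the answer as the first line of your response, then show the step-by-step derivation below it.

scc[0]=?,scc[1]=?,scc[2]=?,scc[3]=?,scc[4]=0

step 1: low=(low[0]=0,low[1]=0,low[2]=?,low[3]=?,low[4]=?); scc=(scc[0]=?,scc[1]=?,scc[2]=?,scc[3]=?,scc[4]=?)
step 2: low=(low[0]=0,low[1]=0,low[2]=?,low[3]=1,low[4]=3); scc=(scc[0]=?,scc[1]=?,scc[2]=?,scc[3]=?,scc[4]=0)
step 3: low=(low[0]=0,low[1]=0,low[2]=?,low[3]=1,low[4]=3); scc=(scc[0]=?,scc[1]=?,scc[2]=?,scc[3]=?,scc[4]=0)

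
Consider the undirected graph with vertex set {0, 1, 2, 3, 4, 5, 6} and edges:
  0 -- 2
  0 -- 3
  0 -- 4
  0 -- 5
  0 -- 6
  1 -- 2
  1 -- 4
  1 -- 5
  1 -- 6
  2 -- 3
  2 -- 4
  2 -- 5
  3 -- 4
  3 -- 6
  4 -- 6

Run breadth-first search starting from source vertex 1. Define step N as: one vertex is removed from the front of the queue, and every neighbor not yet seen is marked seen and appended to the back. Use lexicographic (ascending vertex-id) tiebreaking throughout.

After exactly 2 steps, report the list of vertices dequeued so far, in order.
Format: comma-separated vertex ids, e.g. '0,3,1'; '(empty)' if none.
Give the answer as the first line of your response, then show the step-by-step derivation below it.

1,2

step 1: dequeue 1; queue=[2,4,5,6]; order=1
step 2: dequeue 2; queue=[4,5,6,0,3]; order=1,2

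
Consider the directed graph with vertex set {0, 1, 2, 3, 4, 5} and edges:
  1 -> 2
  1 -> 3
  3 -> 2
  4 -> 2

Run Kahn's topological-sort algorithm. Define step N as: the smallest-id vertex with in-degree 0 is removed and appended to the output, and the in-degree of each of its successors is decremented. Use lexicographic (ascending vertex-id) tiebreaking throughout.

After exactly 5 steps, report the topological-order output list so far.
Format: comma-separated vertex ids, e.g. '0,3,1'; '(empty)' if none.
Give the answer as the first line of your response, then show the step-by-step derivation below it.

0,1,3,4,2

step 1: output 0; order=[0]; indeg=(0,0,3,1,0,0)
step 2: output 1; order=[0,1]; indeg=(0,0,2,0,0,0)
step 3: output 3; order=[0,1,3]; indeg=(0,0,1,0,0,0)
step 4: output 4; order=[0,1,3,4]; indeg=(0,0,0,0,0,0)
step 5: output 2; order=[0,1,3,4,2]; indeg=(0,0,0,0,0,0)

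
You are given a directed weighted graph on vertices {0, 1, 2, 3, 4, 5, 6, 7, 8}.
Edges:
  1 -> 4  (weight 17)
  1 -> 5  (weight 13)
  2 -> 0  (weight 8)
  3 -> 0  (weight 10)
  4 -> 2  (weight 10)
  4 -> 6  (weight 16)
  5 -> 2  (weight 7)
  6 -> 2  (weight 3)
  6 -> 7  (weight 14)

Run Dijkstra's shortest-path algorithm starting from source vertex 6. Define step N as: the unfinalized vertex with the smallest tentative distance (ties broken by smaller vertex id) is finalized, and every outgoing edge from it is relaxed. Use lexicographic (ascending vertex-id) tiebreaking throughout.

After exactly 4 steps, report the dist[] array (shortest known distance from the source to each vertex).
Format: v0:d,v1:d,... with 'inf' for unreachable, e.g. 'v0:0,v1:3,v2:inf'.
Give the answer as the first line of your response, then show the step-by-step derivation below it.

v0:11,v1:inf,v2:3,v3:inf,v4:inf,v5:inf,v6:0,v7:14,v8:inf

step 1: dist = v0:inf,v1:inf,v2:3,v3:inf,v4:inf,v5:inf,v6:0,v7:14,v8:inf
step 2: dist = v0:11,v1:inf,v2:3,v3:inf,v4:inf,v5:inf,v6:0,v7:14,v8:inf
step 3: dist = v0:11,v1:inf,v2:3,v3:inf,v4:inf,v5:inf,v6:0,v7:14,v8:inf
step 4: dist = v0:11,v1:inf,v2:3,v3:inf,v4:inf,v5:inf,v6:0,v7:14,v8:inf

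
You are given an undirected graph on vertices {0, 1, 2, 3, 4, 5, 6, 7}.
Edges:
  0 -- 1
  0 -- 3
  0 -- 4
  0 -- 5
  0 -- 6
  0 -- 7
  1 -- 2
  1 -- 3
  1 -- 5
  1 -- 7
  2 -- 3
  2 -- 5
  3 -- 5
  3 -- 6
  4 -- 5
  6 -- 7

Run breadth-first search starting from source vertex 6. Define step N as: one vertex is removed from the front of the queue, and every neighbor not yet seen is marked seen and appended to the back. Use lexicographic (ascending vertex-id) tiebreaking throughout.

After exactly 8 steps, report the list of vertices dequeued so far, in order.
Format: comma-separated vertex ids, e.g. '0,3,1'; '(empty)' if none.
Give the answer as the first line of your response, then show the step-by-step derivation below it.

6,0,3,7,1,4,5,2

step 1: dequeue 6; queue=[0,3,7]; order=6
step 2: dequeue 0; queue=[3,7,1,4,5]; order=6,0
step 3: dequeue 3; queue=[7,1,4,5,2]; order=6,0,3
step 4: dequeue 7; queue=[1,4,5,2]; order=6,0,3,7
step 5: dequeue 1; queue=[4,5,2]; order=6,0,3,7,1
step 6: dequeue 4; queue=[5,2]; order=6,0,3,7,1,4
step 7: dequeue 5; queue=[2]; order=6,0,3,7,1,4,5
step 8: dequeue 2; queue=[(empty)]; order=6,0,3,7,1,4,5,2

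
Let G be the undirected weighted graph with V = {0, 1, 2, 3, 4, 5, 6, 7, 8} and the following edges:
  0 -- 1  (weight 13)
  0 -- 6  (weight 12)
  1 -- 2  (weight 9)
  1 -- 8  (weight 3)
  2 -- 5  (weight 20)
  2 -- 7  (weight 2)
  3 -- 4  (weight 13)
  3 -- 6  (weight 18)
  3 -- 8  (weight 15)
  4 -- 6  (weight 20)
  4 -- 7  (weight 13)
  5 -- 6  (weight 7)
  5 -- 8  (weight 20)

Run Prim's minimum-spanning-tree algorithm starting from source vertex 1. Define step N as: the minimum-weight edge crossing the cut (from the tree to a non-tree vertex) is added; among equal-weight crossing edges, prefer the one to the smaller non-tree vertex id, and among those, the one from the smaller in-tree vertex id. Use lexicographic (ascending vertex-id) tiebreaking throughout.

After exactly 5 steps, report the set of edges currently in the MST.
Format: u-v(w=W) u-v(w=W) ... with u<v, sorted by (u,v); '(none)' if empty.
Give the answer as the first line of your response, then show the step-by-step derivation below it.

0-1(w=13) 0-6(w=12) 1-2(w=9) 1-8(w=3) 2-7(w=2)

step 1: add edge 1-8 (w=3); MST = {1-8(w=3)}
step 2: add edge 1-2 (w=9); MST = {1-2(w=9) 1-8(w=3)}
step 3: add edge 2-7 (w=2); MST = {1-2(w=9) 1-8(w=3) 2-7(w=2)}
step 4: add edge 0-1 (w=13); MST = {0-1(w=13) 1-2(w=9) 1-8(w=3) 2-7(w=2)}
step 5: add edge 0-6 (w=12); MST = {0-1(w=13) 0-6(w=12) 1-2(w=9) 1-8(w=3) 2-7(w=2)}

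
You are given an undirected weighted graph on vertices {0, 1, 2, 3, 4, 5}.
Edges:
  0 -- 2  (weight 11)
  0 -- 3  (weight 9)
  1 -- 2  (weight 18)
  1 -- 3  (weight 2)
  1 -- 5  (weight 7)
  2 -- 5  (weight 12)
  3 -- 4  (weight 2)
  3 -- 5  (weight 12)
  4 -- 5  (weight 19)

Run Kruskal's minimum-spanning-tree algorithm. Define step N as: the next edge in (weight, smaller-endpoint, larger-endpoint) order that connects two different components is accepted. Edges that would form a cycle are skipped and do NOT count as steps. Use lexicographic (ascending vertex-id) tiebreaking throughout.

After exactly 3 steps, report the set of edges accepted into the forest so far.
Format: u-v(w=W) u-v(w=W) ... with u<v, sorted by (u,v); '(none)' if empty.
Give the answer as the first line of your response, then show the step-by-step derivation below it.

1-3(w=2) 1-5(w=7) 3-4(w=2)

step 1: add edge 1-3 (w=2); MST = {1-3(w=2)}
step 2: add edge 3-4 (w=2); MST = {1-3(w=2) 3-4(w=2)}
step 3: add edge 1-5 (w=7); MST = {1-3(w=2) 1-5(w=7) 3-4(w=2)}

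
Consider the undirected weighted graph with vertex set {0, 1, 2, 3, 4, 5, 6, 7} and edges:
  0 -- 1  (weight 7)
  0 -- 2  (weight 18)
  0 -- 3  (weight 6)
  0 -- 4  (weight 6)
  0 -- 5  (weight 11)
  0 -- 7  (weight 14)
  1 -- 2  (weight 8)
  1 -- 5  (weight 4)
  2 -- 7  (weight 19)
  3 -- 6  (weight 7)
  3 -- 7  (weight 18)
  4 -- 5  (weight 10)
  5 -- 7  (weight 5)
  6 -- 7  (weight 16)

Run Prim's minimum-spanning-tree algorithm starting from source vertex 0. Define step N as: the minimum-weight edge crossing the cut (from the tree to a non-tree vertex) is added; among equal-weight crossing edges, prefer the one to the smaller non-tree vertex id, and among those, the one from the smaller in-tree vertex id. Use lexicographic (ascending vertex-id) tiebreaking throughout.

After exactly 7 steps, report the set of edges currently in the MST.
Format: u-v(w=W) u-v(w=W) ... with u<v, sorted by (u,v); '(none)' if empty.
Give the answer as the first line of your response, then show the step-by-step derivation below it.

0-1(w=7) 0-3(w=6) 0-4(w=6) 1-2(w=8) 1-5(w=4) 3-6(w=7) 5-7(w=5)

step 1: add edge 0-3 (w=6); MST = {0-3(w=6)}
step 2: add edge 0-4 (w=6); MST = {0-3(w=6) 0-4(w=6)}
step 3: add edge 0-1 (w=7); MST = {0-1(w=7) 0-3(w=6) 0-4(w=6)}
step 4: add edge 1-5 (w=4); MST = {0-1(w=7) 0-3(w=6) 0-4(w=6) 1-5(w=4)}
step 5: add edge 5-7 (w=5); MST = {0-1(w=7) 0-3(w=6) 0-4(w=6) 1-5(w=4) 5-7(w=5)}
step 6: add edge 3-6 (w=7); MST = {0-1(w=7) 0-3(w=6) 0-4(w=6) 1-5(w=4) 3-6(w=7) 5-7(w=5)}
step 7: add edge 1-2 (w=8); MST = {0-1(w=7) 0-3(w=6) 0-4(w=6) 1-2(w=8) 1-5(w=4) 3-6(w=7) 5-7(w=5)}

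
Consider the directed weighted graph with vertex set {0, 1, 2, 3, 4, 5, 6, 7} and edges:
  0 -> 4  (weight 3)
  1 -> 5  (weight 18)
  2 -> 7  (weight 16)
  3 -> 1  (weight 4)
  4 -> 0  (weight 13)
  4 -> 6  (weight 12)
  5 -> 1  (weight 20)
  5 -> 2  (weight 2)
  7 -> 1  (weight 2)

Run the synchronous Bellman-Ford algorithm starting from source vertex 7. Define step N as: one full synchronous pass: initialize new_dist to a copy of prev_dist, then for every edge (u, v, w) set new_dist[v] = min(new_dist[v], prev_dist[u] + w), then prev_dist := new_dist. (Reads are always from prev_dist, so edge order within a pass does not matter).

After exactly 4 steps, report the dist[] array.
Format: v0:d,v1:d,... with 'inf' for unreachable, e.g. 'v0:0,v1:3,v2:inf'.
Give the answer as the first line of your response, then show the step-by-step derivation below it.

v0:inf,v1:2,v2:22,v3:inf,v4:inf,v5:20,v6:inf,v7:0

step 1: dist = v0:inf,v1:2,v2:inf,v3:inf,v4:inf,v5:inf,v6:inf,v7:0
step 2: dist = v0:inf,v1:2,v2:inf,v3:inf,v4:inf,v5:20,v6:inf,v7:0
step 3: dist = v0:inf,v1:2,v2:22,v3:inf,v4:inf,v5:20,v6:inf,v7:0
step 4: dist = v0:inf,v1:2,v2:22,v3:inf,v4:inf,v5:20,v6:inf,v7:0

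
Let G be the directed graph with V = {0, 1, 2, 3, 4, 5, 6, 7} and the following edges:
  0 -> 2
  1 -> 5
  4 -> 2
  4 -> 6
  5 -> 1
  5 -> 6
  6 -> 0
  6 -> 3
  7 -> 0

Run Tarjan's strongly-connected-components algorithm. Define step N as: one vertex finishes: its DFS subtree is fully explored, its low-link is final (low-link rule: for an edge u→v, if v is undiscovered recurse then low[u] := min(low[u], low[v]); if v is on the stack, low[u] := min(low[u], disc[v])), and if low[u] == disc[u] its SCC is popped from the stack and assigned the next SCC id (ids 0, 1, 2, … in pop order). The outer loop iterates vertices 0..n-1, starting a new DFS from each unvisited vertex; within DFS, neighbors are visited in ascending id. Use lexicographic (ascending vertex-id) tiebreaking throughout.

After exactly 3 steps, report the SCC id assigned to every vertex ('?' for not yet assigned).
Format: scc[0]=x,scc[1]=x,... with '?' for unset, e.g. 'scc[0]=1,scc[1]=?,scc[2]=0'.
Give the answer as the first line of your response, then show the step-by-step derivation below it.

scc[0]=1,scc[1]=?,scc[2]=0,scc[3]=2,scc[4]=?,scc[5]=?,scc[6]=?,scc[7]=?

step 1: low=(low[0]=0,low[1]=?,low[2]=1,low[3]=?,low[4]=?,low[5]=?,low[6]=?,low[7]=?); scc=(scc[0]=?,scc[1]=?,scc[2]=0,scc[3]=?,scc[4]=?,scc[5]=?,scc[6]=?,scc[7]=?)
step 2: low=(low[0]=0,low[1]=?,low[2]=1,low[3]=?,low[4]=?,low[5]=?,low[6]=?,low[7]=?); scc=(scc[0]=1,scc[1]=?,scc[2]=0,scc[3]=?,scc[4]=?,scc[5]=?,scc[6]=?,scc[7]=?)
step 3: low=(low[0]=0,low[1]=2,low[2]=1,low[3]=5,low[4]=?,low[5]=2,low[6]=4,low[7]=?); scc=(scc[0]=1,scc[1]=?,scc[2]=0,scc[3]=2,scc[4]=?,scc[5]=?,scc[6]=?,scc[7]=?)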